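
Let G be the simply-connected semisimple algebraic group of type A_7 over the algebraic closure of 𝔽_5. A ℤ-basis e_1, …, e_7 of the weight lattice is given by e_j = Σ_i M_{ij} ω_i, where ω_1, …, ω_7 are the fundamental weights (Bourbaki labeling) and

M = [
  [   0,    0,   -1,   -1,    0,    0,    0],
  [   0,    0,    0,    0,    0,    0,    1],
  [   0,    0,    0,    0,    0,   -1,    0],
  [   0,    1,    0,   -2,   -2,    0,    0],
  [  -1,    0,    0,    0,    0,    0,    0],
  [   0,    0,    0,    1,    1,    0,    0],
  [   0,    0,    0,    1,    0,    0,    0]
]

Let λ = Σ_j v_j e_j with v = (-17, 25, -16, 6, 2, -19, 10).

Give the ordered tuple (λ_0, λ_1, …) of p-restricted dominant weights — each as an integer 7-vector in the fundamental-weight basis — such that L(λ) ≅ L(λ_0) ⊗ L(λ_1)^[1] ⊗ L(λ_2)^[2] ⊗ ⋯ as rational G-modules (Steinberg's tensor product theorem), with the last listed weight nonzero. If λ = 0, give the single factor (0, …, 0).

((0, 0, 4, 4, 2, 3, 1), (2, 2, 3, 1, 3, 1, 1))

In the fundamental-weight basis, λ has coordinates c = M·v (v = (-17, 25, -16, 6, 2, -19, 10)):
  c_1 = 0*-17 + 0*25 + -1*-16 + -1*6 + 0*2 + 0*-19 + 0*10 = 10
  c_2 = 0*-17 + 0*25 + 0*-16 + 0*6 + 0*2 + 0*-19 + 1*10 = 10
  c_3 = 0*-17 + 0*25 + 0*-16 + 0*6 + 0*2 + -1*-19 + 0*10 = 19
  c_4 = 0*-17 + 1*25 + 0*-16 + -2*6 + -2*2 + 0*-19 + 0*10 = 9
  c_5 = -1*-17 + 0*25 + 0*-16 + 0*6 + 0*2 + 0*-19 + 0*10 = 17
  c_6 = 0*-17 + 0*25 + 0*-16 + 1*6 + 1*2 + 0*-19 + 0*10 = 8
  c_7 = 0*-17 + 0*25 + 0*-16 + 1*6 + 0*2 + 0*-19 + 0*10 = 6
Base-5 expansion of each c_i:
  c_1 = 10 = 0·5^0 + 2·5^1
  c_2 = 10 = 0·5^0 + 2·5^1
  c_3 = 19 = 4·5^0 + 3·5^1
  c_4 = 9 = 4·5^0 + 1·5^1
  c_5 = 17 = 2·5^0 + 3·5^1
  c_6 = 8 = 3·5^0 + 1·5^1
  c_7 = 6 = 1·5^0 + 1·5^1
p-restricted factor λ_0 = (0, 0, 4, 4, 2, 3, 1)
p-restricted factor λ_1 = (2, 2, 3, 1, 3, 1, 1)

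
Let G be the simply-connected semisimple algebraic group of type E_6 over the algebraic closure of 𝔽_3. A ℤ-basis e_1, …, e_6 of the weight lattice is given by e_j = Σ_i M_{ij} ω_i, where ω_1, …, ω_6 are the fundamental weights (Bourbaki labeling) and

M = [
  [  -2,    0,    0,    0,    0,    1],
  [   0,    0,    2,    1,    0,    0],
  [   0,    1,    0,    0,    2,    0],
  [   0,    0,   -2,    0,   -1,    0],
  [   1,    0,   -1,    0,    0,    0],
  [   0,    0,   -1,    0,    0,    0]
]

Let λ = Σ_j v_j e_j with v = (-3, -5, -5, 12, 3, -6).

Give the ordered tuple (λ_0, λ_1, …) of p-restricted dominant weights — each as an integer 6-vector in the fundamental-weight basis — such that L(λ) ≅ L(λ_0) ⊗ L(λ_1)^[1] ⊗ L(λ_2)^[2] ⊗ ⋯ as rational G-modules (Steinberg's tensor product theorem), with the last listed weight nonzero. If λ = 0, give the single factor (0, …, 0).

In the fundamental-weight basis, λ has coordinates c = M·v (v = (-3, -5, -5, 12, 3, -6)):
  c_1 = (-2)·(-3) + (0)·(-5) + (0)·(-5) + 0·12 + 0·3 + (1)·(-6) = 0
  c_2 = (0)·(-3) + (0)·(-5) + (2)·(-5) + 1·12 + 0·3 + (0)·(-6) = 2
  c_3 = (0)·(-3) + (1)·(-5) + (0)·(-5) + 0·12 + 2·3 + (0)·(-6) = 1
  c_4 = (0)·(-3) + (0)·(-5) + (-2)·(-5) + 0·12 + (-1)·(3) + (0)·(-6) = 7
  c_5 = (1)·(-3) + (0)·(-5) + (-1)·(-5) + 0·12 + 0·3 + (0)·(-6) = 2
  c_6 = (0)·(-3) + (0)·(-5) + (-1)·(-5) + 0·12 + 0·3 + (0)·(-6) = 5
p = 3; digits c_i = Σ_j d_{ij}·3^j, 0 ≤ d_{ij} < 3:
  c_1 = 0
  c_2 = 2 = 2·3^0
  c_3 = 1 = 1·3^0
  c_4 = 7 = 1·3^0 + 2·3^1
  c_5 = 2 = 2·3^0
  c_6 = 5 = 2·3^0 + 1·3^1
Factor λ_0 = (0, 2, 1, 1, 2, 2)
Factor λ_1 = (0, 0, 0, 2, 0, 1)

((0, 2, 1, 1, 2, 2), (0, 0, 0, 2, 0, 1))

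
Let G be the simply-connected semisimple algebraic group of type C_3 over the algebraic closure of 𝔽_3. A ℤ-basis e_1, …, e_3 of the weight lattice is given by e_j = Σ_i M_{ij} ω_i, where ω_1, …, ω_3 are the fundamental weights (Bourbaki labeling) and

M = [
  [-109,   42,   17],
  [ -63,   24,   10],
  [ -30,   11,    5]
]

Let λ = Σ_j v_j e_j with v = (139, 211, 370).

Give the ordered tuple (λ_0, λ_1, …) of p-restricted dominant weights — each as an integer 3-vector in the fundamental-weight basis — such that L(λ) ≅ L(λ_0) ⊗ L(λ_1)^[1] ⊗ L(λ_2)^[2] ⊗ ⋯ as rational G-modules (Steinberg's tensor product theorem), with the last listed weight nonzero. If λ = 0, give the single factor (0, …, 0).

((1, 1, 1), (0, 2, 0))

Converting to the ω-basis (c_i = row i of M dotted with v = (139, 211, 370)):
  c_1 = (-109)·(139) + 42·211 + 17·370 = 1
  c_2 = (-63)·(139) + 24·211 + 10·370 = 7
  c_3 = (-30)·(139) + 11·211 + 5·370 = 1
Expand coordinatewise in base 3:
  c_1 = 1 = 1·3^0
  c_2 = 7 = 1·3^0 + 2·3^1
  c_3 = 1 = 1·3^0
λ_0 = (1, 1, 1)
λ_1 = (0, 2, 0)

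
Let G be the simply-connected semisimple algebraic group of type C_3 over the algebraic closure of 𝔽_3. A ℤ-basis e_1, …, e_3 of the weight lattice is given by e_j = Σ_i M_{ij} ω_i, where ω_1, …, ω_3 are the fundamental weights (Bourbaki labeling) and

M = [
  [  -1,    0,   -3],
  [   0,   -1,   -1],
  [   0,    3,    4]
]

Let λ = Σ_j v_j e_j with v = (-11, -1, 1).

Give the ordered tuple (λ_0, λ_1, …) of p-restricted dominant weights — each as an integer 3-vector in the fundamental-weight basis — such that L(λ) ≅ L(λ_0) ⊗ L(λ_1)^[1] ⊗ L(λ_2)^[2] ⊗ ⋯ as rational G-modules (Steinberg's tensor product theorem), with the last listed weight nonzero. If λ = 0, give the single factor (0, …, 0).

((2, 0, 1), (2, 0, 0))

Compute c_i = Σ_j M_{ij} v_j with v = (-11, -1, 1):
  c_1 = (-1)·(-11) + (0)·(-1) + (-3)·(1) = 8
  c_2 = (0)·(-11) + (-1)·(-1) + (-1)·(1) = 0
  c_3 = (0)·(-11) + (3)·(-1) + (4)·(1) = 1
Expand coordinatewise in base 3:
  c_1 = 8 = 2·3^0 + 2·3^1
  c_2 = 0
  c_3 = 1 = 1·3^0
Factor λ_0 = (2, 0, 1)
Factor λ_1 = (2, 0, 0)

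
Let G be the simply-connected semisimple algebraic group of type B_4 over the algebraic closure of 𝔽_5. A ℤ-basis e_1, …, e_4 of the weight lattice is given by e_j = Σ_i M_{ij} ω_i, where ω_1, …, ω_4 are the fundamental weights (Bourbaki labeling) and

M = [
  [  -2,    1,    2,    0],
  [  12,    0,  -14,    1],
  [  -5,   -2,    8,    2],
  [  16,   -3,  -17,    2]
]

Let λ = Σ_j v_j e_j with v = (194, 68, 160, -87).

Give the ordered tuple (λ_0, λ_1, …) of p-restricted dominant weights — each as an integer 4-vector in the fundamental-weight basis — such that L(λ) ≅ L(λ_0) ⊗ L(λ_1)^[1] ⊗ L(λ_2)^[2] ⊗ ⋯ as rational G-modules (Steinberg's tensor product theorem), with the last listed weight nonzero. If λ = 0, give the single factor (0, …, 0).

((0, 1, 0, 1), (0, 0, 0, 1))

ω-coordinates c = M·v, v = (194, 68, 160, -87):
  c_1 = -2*194 + 1*68 + 2*160 + 0*-87 = 0
  c_2 = 12*194 + 0*68 + -14*160 + 1*-87 = 1
  c_3 = -5*194 + -2*68 + 8*160 + 2*-87 = 0
  c_4 = 16*194 + -3*68 + -17*160 + 2*-87 = 6
Base-5 expansion of each c_i:
  c_1 = 0
  c_2 = 1 = 1·5^0
  c_3 = 0
  c_4 = 6 = 1·5^0 + 1·5^1
p-restricted factor λ_0 = (0, 1, 0, 1)
p-restricted factor λ_1 = (0, 0, 0, 1)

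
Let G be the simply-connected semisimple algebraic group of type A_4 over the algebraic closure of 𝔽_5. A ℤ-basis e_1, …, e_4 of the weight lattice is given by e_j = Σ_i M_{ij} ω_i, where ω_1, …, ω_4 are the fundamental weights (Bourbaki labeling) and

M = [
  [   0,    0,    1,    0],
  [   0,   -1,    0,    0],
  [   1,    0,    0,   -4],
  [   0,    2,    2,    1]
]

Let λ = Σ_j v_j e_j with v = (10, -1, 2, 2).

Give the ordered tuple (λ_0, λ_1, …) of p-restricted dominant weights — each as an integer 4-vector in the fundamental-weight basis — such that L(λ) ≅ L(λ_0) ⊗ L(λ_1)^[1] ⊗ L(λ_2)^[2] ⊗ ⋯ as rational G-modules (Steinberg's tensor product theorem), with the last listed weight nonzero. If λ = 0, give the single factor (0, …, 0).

((2, 1, 2, 4),)

Converting to the ω-basis (c_i = row i of M dotted with v = (10, -1, 2, 2)):
  c_1 = 0·10 + (0)·(-1) + 1·2 + 0·2 = 2
  c_2 = 0·10 + (-1)·(-1) + 0·2 + 0·2 = 1
  c_3 = 1·10 + (0)·(-1) + 0·2 + (-4)·(2) = 2
  c_4 = 0·10 + (2)·(-1) + 2·2 + 1·2 = 4
Writing each c_i in base p = 5:
  c_1 = 2 = 2·5^0
  c_2 = 1 = 1·5^0
  c_3 = 2 = 2·5^0
  c_4 = 4 = 4·5^0
p-restricted factor λ_0 = (2, 1, 2, 4)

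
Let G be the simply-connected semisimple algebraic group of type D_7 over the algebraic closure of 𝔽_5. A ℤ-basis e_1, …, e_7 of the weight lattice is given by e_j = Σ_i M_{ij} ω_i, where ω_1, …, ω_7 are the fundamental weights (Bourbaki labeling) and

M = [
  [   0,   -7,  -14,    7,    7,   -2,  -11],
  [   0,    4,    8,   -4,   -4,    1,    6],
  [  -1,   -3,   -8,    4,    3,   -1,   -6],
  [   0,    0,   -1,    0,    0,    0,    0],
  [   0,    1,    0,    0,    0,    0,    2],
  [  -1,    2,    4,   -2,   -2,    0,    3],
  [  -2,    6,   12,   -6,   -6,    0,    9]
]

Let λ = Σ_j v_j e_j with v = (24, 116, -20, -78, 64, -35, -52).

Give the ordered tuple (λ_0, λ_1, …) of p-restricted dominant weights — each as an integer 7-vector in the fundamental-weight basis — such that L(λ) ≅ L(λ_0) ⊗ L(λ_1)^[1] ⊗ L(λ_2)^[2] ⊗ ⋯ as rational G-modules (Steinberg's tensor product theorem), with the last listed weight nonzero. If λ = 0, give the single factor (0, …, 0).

((2, 3, 0, 0, 2, 0, 4), (2, 2, 3, 4, 2, 0, 4))

Compute c_i = Σ_j M_{ij} v_j with v = (24, 116, -20, -78, 64, -35, -52):
  c_1 = (0)·(24) + (-7)·(116) + (-14)·(-20) + (7)·(-78) + (7)·(64) + (-2)·(-35) + (-11)·(-52) = 12
  c_2 = (0)·(24) + (4)·(116) + (8)·(-20) + (-4)·(-78) + (-4)·(64) + (1)·(-35) + (6)·(-52) = 13
  c_3 = (-1)·(24) + (-3)·(116) + (-8)·(-20) + (4)·(-78) + (3)·(64) + (-1)·(-35) + (-6)·(-52) = 15
  c_4 = (0)·(24) + (0)·(116) + (-1)·(-20) + (0)·(-78) + (0)·(64) + (0)·(-35) + (0)·(-52) = 20
  c_5 = (0)·(24) + (1)·(116) + (0)·(-20) + (0)·(-78) + (0)·(64) + (0)·(-35) + (2)·(-52) = 12
  c_6 = (-1)·(24) + (2)·(116) + (4)·(-20) + (-2)·(-78) + (-2)·(64) + (0)·(-35) + (3)·(-52) = 0
  c_7 = (-2)·(24) + (6)·(116) + (12)·(-20) + (-6)·(-78) + (-6)·(64) + (0)·(-35) + (9)·(-52) = 24
Writing each c_i in base p = 5:
  c_1 = 12 = 2·5^0 + 2·5^1
  c_2 = 13 = 3·5^0 + 2·5^1
  c_3 = 15 = 0·5^0 + 3·5^1
  c_4 = 20 = 0·5^0 + 4·5^1
  c_5 = 12 = 2·5^0 + 2·5^1
  c_6 = 0
  c_7 = 24 = 4·5^0 + 4·5^1
λ_0 = (2, 3, 0, 0, 2, 0, 4)
λ_1 = (2, 2, 3, 4, 2, 0, 4)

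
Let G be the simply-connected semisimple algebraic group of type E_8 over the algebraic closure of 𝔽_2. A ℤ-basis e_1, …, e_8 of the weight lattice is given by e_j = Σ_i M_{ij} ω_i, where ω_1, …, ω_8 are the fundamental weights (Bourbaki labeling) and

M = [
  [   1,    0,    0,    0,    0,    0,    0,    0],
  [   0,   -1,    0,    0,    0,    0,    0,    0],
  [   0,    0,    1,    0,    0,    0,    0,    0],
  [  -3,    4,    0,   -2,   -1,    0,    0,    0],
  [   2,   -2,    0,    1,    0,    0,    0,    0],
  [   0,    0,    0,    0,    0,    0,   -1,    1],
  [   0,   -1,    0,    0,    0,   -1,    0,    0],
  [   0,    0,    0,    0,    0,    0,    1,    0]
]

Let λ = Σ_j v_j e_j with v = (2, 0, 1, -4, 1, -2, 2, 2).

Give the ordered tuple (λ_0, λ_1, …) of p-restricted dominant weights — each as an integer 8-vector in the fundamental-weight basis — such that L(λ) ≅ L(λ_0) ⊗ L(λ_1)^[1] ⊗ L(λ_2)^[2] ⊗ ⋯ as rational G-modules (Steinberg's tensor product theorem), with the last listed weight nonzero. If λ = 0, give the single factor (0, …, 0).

((0, 0, 1, 1, 0, 0, 0, 0), (1, 0, 0, 0, 0, 0, 1, 1))

Change of basis e → ω: c = M·v where v = (2, 0, 1, -4, 1, -2, 2, 2):
  c_1 = 1*2 + 0*0 + 0*1 + 0*-4 + 0*1 + 0*-2 + 0*2 + 0*2 = 2
  c_2 = 0*2 + -1*0 + 0*1 + 0*-4 + 0*1 + 0*-2 + 0*2 + 0*2 = 0
  c_3 = 0*2 + 0*0 + 1*1 + 0*-4 + 0*1 + 0*-2 + 0*2 + 0*2 = 1
  c_4 = -3*2 + 4*0 + 0*1 + -2*-4 + -1*1 + 0*-2 + 0*2 + 0*2 = 1
  c_5 = 2*2 + -2*0 + 0*1 + 1*-4 + 0*1 + 0*-2 + 0*2 + 0*2 = 0
  c_6 = 0*2 + 0*0 + 0*1 + 0*-4 + 0*1 + 0*-2 + -1*2 + 1*2 = 0
  c_7 = 0*2 + -1*0 + 0*1 + 0*-4 + 0*1 + -1*-2 + 0*2 + 0*2 = 2
  c_8 = 0*2 + 0*0 + 0*1 + 0*-4 + 0*1 + 0*-2 + 1*2 + 0*2 = 2
Writing each c_i in base p = 2:
  c_1 = 2 = 0·2^0 + 1·2^1
  c_2 = 0
  c_3 = 1 = 1·2^0
  c_4 = 1 = 1·2^0
  c_5 = 0
  c_6 = 0
  c_7 = 2 = 0·2^0 + 1·2^1
  c_8 = 2 = 0·2^0 + 1·2^1
λ_0 = (0, 0, 1, 1, 0, 0, 0, 0)
λ_1 = (1, 0, 0, 0, 0, 0, 1, 1)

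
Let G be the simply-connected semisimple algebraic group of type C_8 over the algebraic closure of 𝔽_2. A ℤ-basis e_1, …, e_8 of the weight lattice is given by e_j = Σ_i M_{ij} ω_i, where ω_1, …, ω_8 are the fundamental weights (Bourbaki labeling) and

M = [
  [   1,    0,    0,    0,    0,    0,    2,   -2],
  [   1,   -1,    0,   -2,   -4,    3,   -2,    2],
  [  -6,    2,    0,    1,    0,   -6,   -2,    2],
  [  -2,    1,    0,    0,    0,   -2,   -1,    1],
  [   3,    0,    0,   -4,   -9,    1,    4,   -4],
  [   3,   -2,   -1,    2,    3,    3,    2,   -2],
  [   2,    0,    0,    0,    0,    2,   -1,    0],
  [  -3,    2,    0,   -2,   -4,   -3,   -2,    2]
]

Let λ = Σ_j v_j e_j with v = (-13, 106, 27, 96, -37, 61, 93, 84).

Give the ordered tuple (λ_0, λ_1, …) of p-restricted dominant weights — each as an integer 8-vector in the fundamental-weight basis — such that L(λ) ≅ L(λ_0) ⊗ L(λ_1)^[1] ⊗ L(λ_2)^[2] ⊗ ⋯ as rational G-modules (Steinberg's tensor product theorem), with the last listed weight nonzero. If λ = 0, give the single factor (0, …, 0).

Change of basis e → ω: c = M·v where v = (-13, 106, 27, 96, -37, 61, 93, 84):
  c_1 = (1)·(-13) + (0)·(106) + (0)·(27) + (0)·(96) + (0)·(-37) + (0)·(61) + (2)·(93) + (-2)·(84) = 5
  c_2 = (1)·(-13) + (-1)·(106) + (0)·(27) + (-2)·(96) + (-4)·(-37) + (3)·(61) + (-2)·(93) + (2)·(84) = 2
  c_3 = (-6)·(-13) + (2)·(106) + (0)·(27) + (1)·(96) + (0)·(-37) + (-6)·(61) + (-2)·(93) + (2)·(84) = 2
  c_4 = (-2)·(-13) + (1)·(106) + (0)·(27) + (0)·(96) + (0)·(-37) + (-2)·(61) + (-1)·(93) + (1)·(84) = 1
  c_5 = (3)·(-13) + (0)·(106) + (0)·(27) + (-4)·(96) + (-9)·(-37) + (1)·(61) + (4)·(93) + (-4)·(84) = 7
  c_6 = (3)·(-13) + (-2)·(106) + (-1)·(27) + (2)·(96) + (3)·(-37) + (3)·(61) + (2)·(93) + (-2)·(84) = 4
  c_7 = (2)·(-13) + (0)·(106) + (0)·(27) + (0)·(96) + (0)·(-37) + (2)·(61) + (-1)·(93) + (0)·(84) = 3
  c_8 = (-3)·(-13) + (2)·(106) + (0)·(27) + (-2)·(96) + (-4)·(-37) + (-3)·(61) + (-2)·(93) + (2)·(84) = 6
Writing each c_i in base p = 2:
  c_1 = 5 = 1·2^0 + 0·2^1 + 1·2^2
  c_2 = 2 = 0·2^0 + 1·2^1
  c_3 = 2 = 0·2^0 + 1·2^1
  c_4 = 1 = 1·2^0
  c_5 = 7 = 1·2^0 + 1·2^1 + 1·2^2
  c_6 = 4 = 0·2^0 + 0·2^1 + 1·2^2
  c_7 = 3 = 1·2^0 + 1·2^1
  c_8 = 6 = 0·2^0 + 1·2^1 + 1·2^2
Factor λ_0 = (1, 0, 0, 1, 1, 0, 1, 0)
Factor λ_1 = (0, 1, 1, 0, 1, 0, 1, 1)
Factor λ_2 = (1, 0, 0, 0, 1, 1, 0, 1)

((1, 0, 0, 1, 1, 0, 1, 0), (0, 1, 1, 0, 1, 0, 1, 1), (1, 0, 0, 0, 1, 1, 0, 1))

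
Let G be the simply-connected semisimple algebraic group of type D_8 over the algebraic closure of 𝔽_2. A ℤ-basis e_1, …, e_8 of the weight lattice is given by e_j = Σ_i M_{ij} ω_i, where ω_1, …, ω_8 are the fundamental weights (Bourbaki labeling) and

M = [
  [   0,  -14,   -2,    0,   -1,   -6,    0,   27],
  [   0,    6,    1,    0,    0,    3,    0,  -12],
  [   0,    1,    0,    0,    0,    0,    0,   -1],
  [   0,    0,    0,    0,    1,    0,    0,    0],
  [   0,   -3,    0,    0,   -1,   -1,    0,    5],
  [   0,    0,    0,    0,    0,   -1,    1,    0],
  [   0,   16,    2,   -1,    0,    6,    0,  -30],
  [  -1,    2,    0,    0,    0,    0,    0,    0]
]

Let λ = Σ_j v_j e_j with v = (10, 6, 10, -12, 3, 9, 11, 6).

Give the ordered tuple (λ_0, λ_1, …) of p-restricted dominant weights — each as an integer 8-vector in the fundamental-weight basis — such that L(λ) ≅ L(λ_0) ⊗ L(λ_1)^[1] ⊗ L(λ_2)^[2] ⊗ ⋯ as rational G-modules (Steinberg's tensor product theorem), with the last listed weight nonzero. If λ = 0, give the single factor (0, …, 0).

((1, 1, 0, 1, 0, 0, 0, 0), (0, 0, 0, 1, 0, 1, 1, 1))

Compute c_i = Σ_j M_{ij} v_j with v = (10, 6, 10, -12, 3, 9, 11, 6):
  c_1 = 0·10 + (-14)·(6) + (-2)·(10) + (0)·(-12) + (-1)·(3) + (-6)·(9) + 0·11 + 27·6 = 1
  c_2 = 0·10 + 6·6 + 1·10 + (0)·(-12) + 0·3 + 3·9 + 0·11 + (-12)·(6) = 1
  c_3 = 0·10 + 1·6 + 0·10 + (0)·(-12) + 0·3 + 0·9 + 0·11 + (-1)·(6) = 0
  c_4 = 0·10 + 0·6 + 0·10 + (0)·(-12) + 1·3 + 0·9 + 0·11 + 0·6 = 3
  c_5 = 0·10 + (-3)·(6) + 0·10 + (0)·(-12) + (-1)·(3) + (-1)·(9) + 0·11 + 5·6 = 0
  c_6 = 0·10 + 0·6 + 0·10 + (0)·(-12) + 0·3 + (-1)·(9) + 1·11 + 0·6 = 2
  c_7 = 0·10 + 16·6 + 2·10 + (-1)·(-12) + 0·3 + 6·9 + 0·11 + (-30)·(6) = 2
  c_8 = (-1)·(10) + 2·6 + 0·10 + (0)·(-12) + 0·3 + 0·9 + 0·11 + 0·6 = 2
Base-2 expansion of each c_i:
  c_1 = 1 = 1·2^0
  c_2 = 1 = 1·2^0
  c_3 = 0
  c_4 = 3 = 1·2^0 + 1·2^1
  c_5 = 0
  c_6 = 2 = 0·2^0 + 1·2^1
  c_7 = 2 = 0·2^0 + 1·2^1
  c_8 = 2 = 0·2^0 + 1·2^1
λ_0 = (1, 1, 0, 1, 0, 0, 0, 0)
λ_1 = (0, 0, 0, 1, 0, 1, 1, 1)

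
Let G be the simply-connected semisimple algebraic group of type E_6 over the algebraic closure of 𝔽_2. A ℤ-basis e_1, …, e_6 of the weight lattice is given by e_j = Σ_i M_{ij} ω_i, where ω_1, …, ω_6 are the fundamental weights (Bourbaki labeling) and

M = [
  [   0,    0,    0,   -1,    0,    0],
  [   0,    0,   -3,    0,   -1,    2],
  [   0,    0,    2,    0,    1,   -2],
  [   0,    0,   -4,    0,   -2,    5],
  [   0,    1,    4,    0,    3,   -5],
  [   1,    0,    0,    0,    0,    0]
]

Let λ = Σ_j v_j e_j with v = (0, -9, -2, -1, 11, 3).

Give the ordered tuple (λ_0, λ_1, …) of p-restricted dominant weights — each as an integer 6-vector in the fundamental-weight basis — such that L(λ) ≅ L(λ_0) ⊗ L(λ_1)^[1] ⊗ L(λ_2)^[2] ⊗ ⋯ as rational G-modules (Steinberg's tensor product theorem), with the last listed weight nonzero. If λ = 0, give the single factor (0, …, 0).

Converting to the ω-basis (c_i = row i of M dotted with v = (0, -9, -2, -1, 11, 3)):
  c_1 = 0*0 + 0*-9 + 0*-2 + -1*-1 + 0*11 + 0*3 = 1
  c_2 = 0*0 + 0*-9 + -3*-2 + 0*-1 + -1*11 + 2*3 = 1
  c_3 = 0*0 + 0*-9 + 2*-2 + 0*-1 + 1*11 + -2*3 = 1
  c_4 = 0*0 + 0*-9 + -4*-2 + 0*-1 + -2*11 + 5*3 = 1
  c_5 = 0*0 + 1*-9 + 4*-2 + 0*-1 + 3*11 + -5*3 = 1
  c_6 = 1*0 + 0*-9 + 0*-2 + 0*-1 + 0*11 + 0*3 = 0
p = 2; digits c_i = Σ_j d_{ij}·2^j, 0 ≤ d_{ij} < 2:
  c_1 = 1 = 1·2^0
  c_2 = 1 = 1·2^0
  c_3 = 1 = 1·2^0
  c_4 = 1 = 1·2^0
  c_5 = 1 = 1·2^0
  c_6 = 0
p-restricted factor λ_0 = (1, 1, 1, 1, 1, 0)

((1, 1, 1, 1, 1, 0),)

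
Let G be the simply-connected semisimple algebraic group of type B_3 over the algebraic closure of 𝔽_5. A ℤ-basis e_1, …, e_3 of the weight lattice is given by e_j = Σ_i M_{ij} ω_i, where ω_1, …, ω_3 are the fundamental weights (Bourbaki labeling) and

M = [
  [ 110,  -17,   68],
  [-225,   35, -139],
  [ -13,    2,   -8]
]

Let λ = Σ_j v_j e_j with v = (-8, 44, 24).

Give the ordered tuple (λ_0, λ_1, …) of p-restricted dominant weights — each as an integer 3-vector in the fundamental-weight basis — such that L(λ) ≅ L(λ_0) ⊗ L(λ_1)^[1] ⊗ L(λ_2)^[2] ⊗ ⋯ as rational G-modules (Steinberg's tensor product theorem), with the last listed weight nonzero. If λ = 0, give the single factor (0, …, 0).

((4, 4, 0),)

ω-coordinates c = M·v, v = (-8, 44, 24):
  c_1 = (110)·(-8) + (-17)·(44) + (68)·(24) = 4
  c_2 = (-225)·(-8) + (35)·(44) + (-139)·(24) = 4
  c_3 = (-13)·(-8) + (2)·(44) + (-8)·(24) = 0
Expand coordinatewise in base 5:
  c_1 = 4 = 4·5^0
  c_2 = 4 = 4·5^0
  c_3 = 0
p-restricted factor λ_0 = (4, 4, 0)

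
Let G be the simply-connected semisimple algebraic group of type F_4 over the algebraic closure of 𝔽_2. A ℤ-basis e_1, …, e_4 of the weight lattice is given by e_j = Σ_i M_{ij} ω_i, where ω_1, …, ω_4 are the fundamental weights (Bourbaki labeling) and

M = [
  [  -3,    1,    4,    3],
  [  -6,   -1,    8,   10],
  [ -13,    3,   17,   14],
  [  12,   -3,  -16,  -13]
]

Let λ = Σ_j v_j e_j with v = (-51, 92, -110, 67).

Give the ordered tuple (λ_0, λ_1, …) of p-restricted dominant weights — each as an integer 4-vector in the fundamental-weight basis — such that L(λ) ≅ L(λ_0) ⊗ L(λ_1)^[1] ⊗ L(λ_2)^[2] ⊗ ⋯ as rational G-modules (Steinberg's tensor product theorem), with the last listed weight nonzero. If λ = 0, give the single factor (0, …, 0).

Change of basis e → ω: c = M·v where v = (-51, 92, -110, 67):
  c_1 = (-3)·(-51) + (1)·(92) + (4)·(-110) + (3)·(67) = 6
  c_2 = (-6)·(-51) + (-1)·(92) + (8)·(-110) + (10)·(67) = 4
  c_3 = (-13)·(-51) + (3)·(92) + (17)·(-110) + (14)·(67) = 7
  c_4 = (12)·(-51) + (-3)·(92) + (-16)·(-110) + (-13)·(67) = 1
Writing each c_i in base p = 2:
  c_1 = 6 = 0·2^0 + 1·2^1 + 1·2^2
  c_2 = 4 = 0·2^0 + 0·2^1 + 1·2^2
  c_3 = 7 = 1·2^0 + 1·2^1 + 1·2^2
  c_4 = 1 = 1·2^0
p-restricted factor λ_0 = (0, 0, 1, 1)
p-restricted factor λ_1 = (1, 0, 1, 0)
p-restricted factor λ_2 = (1, 1, 1, 0)

((0, 0, 1, 1), (1, 0, 1, 0), (1, 1, 1, 0))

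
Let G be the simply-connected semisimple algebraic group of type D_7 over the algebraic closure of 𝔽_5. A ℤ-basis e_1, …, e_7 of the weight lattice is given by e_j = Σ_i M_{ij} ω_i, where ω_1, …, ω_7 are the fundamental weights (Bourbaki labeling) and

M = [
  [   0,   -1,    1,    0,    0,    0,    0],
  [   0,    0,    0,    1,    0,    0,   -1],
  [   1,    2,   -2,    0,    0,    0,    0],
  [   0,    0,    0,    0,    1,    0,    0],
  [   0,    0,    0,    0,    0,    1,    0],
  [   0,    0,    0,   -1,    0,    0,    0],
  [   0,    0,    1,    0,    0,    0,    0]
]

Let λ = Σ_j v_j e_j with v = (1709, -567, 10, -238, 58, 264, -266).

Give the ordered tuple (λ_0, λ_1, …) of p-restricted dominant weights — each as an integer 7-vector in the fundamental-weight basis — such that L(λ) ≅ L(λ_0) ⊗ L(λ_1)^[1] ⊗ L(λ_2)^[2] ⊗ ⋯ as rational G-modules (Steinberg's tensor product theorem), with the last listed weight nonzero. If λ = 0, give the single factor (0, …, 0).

((2, 3, 0, 3, 4, 3, 0), (0, 0, 1, 1, 2, 2, 2), (3, 1, 2, 2, 0, 4, 0), (4, 0, 4, 0, 2, 1, 0))

Change of basis e → ω: c = M·v where v = (1709, -567, 10, -238, 58, 264, -266):
  c_1 = (0)·(1709) + (-1)·(-567) + (1)·(10) + (0)·(-238) + (0)·(58) + (0)·(264) + (0)·(-266) = 577
  c_2 = (0)·(1709) + (0)·(-567) + (0)·(10) + (1)·(-238) + (0)·(58) + (0)·(264) + (-1)·(-266) = 28
  c_3 = (1)·(1709) + (2)·(-567) + (-2)·(10) + (0)·(-238) + (0)·(58) + (0)·(264) + (0)·(-266) = 555
  c_4 = (0)·(1709) + (0)·(-567) + (0)·(10) + (0)·(-238) + (1)·(58) + (0)·(264) + (0)·(-266) = 58
  c_5 = (0)·(1709) + (0)·(-567) + (0)·(10) + (0)·(-238) + (0)·(58) + (1)·(264) + (0)·(-266) = 264
  c_6 = (0)·(1709) + (0)·(-567) + (0)·(10) + (-1)·(-238) + (0)·(58) + (0)·(264) + (0)·(-266) = 238
  c_7 = (0)·(1709) + (0)·(-567) + (1)·(10) + (0)·(-238) + (0)·(58) + (0)·(264) + (0)·(-266) = 10
Base-5 expansion of each c_i:
  c_1 = 577 = 2·5^0 + 0·5^1 + 3·5^2 + 4·5^3
  c_2 = 28 = 3·5^0 + 0·5^1 + 1·5^2
  c_3 = 555 = 0·5^0 + 1·5^1 + 2·5^2 + 4·5^3
  c_4 = 58 = 3·5^0 + 1·5^1 + 2·5^2
  c_5 = 264 = 4·5^0 + 2·5^1 + 0·5^2 + 2·5^3
  c_6 = 238 = 3·5^0 + 2·5^1 + 4·5^2 + 1·5^3
  c_7 = 10 = 0·5^0 + 2·5^1
λ_0 = (2, 3, 0, 3, 4, 3, 0)
λ_1 = (0, 0, 1, 1, 2, 2, 2)
λ_2 = (3, 1, 2, 2, 0, 4, 0)
λ_3 = (4, 0, 4, 0, 2, 1, 0)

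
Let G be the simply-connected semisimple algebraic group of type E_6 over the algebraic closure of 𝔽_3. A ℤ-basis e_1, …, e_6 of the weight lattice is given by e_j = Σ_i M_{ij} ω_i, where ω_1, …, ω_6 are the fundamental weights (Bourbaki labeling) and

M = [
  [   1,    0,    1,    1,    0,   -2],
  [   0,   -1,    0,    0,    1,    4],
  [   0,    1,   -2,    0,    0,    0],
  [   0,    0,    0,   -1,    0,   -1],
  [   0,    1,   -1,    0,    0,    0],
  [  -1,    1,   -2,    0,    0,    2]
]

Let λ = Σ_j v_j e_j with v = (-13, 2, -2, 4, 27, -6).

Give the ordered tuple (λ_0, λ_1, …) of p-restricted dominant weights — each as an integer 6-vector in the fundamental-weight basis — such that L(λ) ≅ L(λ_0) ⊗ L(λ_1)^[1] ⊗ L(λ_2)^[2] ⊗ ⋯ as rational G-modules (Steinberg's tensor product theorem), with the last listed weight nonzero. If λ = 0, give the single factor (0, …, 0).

((1, 1, 0, 2, 1, 1), (0, 0, 2, 0, 1, 2))

ω-coordinates c = M·v, v = (-13, 2, -2, 4, 27, -6):
  c_1 = 1*-13 + 0*2 + 1*-2 + 1*4 + 0*27 + -2*-6 = 1
  c_2 = 0*-13 + -1*2 + 0*-2 + 0*4 + 1*27 + 4*-6 = 1
  c_3 = 0*-13 + 1*2 + -2*-2 + 0*4 + 0*27 + 0*-6 = 6
  c_4 = 0*-13 + 0*2 + 0*-2 + -1*4 + 0*27 + -1*-6 = 2
  c_5 = 0*-13 + 1*2 + -1*-2 + 0*4 + 0*27 + 0*-6 = 4
  c_6 = -1*-13 + 1*2 + -2*-2 + 0*4 + 0*27 + 2*-6 = 7
Expand coordinatewise in base 3:
  c_1 = 1 = 1·3^0
  c_2 = 1 = 1·3^0
  c_3 = 6 = 0·3^0 + 2·3^1
  c_4 = 2 = 2·3^0
  c_5 = 4 = 1·3^0 + 1·3^1
  c_6 = 7 = 1·3^0 + 2·3^1
λ_0 = (1, 1, 0, 2, 1, 1)
λ_1 = (0, 0, 2, 0, 1, 2)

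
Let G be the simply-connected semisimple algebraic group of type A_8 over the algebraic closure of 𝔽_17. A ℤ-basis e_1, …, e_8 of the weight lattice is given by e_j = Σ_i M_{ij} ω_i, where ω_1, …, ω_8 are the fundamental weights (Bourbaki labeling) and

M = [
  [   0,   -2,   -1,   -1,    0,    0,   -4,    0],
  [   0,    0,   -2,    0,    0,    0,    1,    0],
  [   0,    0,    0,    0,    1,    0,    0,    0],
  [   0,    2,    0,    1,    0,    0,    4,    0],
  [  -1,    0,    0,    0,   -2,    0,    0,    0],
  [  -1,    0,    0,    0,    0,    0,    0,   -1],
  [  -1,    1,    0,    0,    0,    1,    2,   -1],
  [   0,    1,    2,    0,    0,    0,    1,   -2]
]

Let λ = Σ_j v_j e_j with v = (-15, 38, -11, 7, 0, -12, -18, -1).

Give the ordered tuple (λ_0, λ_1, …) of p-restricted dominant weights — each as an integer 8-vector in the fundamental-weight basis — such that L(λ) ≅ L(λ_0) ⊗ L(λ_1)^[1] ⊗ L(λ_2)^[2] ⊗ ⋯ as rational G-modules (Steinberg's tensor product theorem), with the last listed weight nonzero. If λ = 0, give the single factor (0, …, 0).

Change of basis e → ω: c = M·v where v = (-15, 38, -11, 7, 0, -12, -18, -1):
  c_1 = 0*-15 + -2*38 + -1*-11 + -1*7 + 0*0 + 0*-12 + -4*-18 + 0*-1 = 0
  c_2 = 0*-15 + 0*38 + -2*-11 + 0*7 + 0*0 + 0*-12 + 1*-18 + 0*-1 = 4
  c_3 = 0*-15 + 0*38 + 0*-11 + 0*7 + 1*0 + 0*-12 + 0*-18 + 0*-1 = 0
  c_4 = 0*-15 + 2*38 + 0*-11 + 1*7 + 0*0 + 0*-12 + 4*-18 + 0*-1 = 11
  c_5 = -1*-15 + 0*38 + 0*-11 + 0*7 + -2*0 + 0*-12 + 0*-18 + 0*-1 = 15
  c_6 = -1*-15 + 0*38 + 0*-11 + 0*7 + 0*0 + 0*-12 + 0*-18 + -1*-1 = 16
  c_7 = -1*-15 + 1*38 + 0*-11 + 0*7 + 0*0 + 1*-12 + 2*-18 + -1*-1 = 6
  c_8 = 0*-15 + 1*38 + 2*-11 + 0*7 + 0*0 + 0*-12 + 1*-18 + -2*-1 = 0
Expand coordinatewise in base 17:
  c_1 = 0
  c_2 = 4 = 4·17^0
  c_3 = 0
  c_4 = 11 = 11·17^0
  c_5 = 15 = 15·17^0
  c_6 = 16 = 16·17^0
  c_7 = 6 = 6·17^0
  c_8 = 0
Factor λ_0 = (0, 4, 0, 11, 15, 16, 6, 0)

((0, 4, 0, 11, 15, 16, 6, 0),)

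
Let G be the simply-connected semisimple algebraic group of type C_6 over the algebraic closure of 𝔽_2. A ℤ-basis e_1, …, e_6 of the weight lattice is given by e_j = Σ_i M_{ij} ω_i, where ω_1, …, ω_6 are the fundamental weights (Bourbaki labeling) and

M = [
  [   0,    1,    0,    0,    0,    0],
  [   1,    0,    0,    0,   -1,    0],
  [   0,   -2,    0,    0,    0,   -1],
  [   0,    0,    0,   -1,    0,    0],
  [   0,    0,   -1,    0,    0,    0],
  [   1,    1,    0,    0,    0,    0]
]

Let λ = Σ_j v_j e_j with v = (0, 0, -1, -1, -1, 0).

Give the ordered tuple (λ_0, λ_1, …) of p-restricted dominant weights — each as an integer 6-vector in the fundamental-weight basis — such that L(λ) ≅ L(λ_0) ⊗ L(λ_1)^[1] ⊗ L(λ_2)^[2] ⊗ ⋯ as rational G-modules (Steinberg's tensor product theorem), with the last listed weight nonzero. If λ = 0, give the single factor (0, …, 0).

Compute c_i = Σ_j M_{ij} v_j with v = (0, 0, -1, -1, -1, 0):
  c_1 = (0)·(0) + (1)·(0) + (0)·(-1) + (0)·(-1) + (0)·(-1) + (0)·(0) = 0
  c_2 = (1)·(0) + (0)·(0) + (0)·(-1) + (0)·(-1) + (-1)·(-1) + (0)·(0) = 1
  c_3 = (0)·(0) + (-2)·(0) + (0)·(-1) + (0)·(-1) + (0)·(-1) + (-1)·(0) = 0
  c_4 = (0)·(0) + (0)·(0) + (0)·(-1) + (-1)·(-1) + (0)·(-1) + (0)·(0) = 1
  c_5 = (0)·(0) + (0)·(0) + (-1)·(-1) + (0)·(-1) + (0)·(-1) + (0)·(0) = 1
  c_6 = (1)·(0) + (1)·(0) + (0)·(-1) + (0)·(-1) + (0)·(-1) + (0)·(0) = 0
Expand coordinatewise in base 2:
  c_1 = 0
  c_2 = 1 = 1·2^0
  c_3 = 0
  c_4 = 1 = 1·2^0
  c_5 = 1 = 1·2^0
  c_6 = 0
Factor λ_0 = (0, 1, 0, 1, 1, 0)

((0, 1, 0, 1, 1, 0),)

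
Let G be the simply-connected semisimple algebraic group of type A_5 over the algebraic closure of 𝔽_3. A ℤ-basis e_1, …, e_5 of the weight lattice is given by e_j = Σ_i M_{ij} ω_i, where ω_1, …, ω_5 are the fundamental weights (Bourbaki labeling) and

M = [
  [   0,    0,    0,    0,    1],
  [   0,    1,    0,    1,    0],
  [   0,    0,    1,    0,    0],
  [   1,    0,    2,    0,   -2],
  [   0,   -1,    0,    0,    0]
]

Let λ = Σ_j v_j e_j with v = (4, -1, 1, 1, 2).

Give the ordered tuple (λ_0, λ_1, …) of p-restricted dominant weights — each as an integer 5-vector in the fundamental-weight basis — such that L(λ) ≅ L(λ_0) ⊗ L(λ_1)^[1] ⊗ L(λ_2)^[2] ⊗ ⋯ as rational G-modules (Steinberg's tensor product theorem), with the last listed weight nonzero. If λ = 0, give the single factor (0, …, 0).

ω-coordinates c = M·v, v = (4, -1, 1, 1, 2):
  c_1 = 0*4 + 0*-1 + 0*1 + 0*1 + 1*2 = 2
  c_2 = 0*4 + 1*-1 + 0*1 + 1*1 + 0*2 = 0
  c_3 = 0*4 + 0*-1 + 1*1 + 0*1 + 0*2 = 1
  c_4 = 1*4 + 0*-1 + 2*1 + 0*1 + -2*2 = 2
  c_5 = 0*4 + -1*-1 + 0*1 + 0*1 + 0*2 = 1
Expand coordinatewise in base 3:
  c_1 = 2 = 2·3^0
  c_2 = 0
  c_3 = 1 = 1·3^0
  c_4 = 2 = 2·3^0
  c_5 = 1 = 1·3^0
Factor λ_0 = (2, 0, 1, 2, 1)

((2, 0, 1, 2, 1),)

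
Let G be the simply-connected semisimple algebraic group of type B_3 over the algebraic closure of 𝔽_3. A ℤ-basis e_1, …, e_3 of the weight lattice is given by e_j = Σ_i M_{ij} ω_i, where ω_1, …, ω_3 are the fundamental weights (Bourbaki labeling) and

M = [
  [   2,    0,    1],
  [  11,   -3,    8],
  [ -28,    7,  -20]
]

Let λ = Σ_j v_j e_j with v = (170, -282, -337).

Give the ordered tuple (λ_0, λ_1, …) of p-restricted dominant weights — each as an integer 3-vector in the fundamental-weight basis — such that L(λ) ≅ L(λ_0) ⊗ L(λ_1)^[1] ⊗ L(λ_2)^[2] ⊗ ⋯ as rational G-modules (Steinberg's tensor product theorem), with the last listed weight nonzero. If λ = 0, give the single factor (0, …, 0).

((0, 2, 0), (1, 0, 2), (0, 2, 0))

Change of basis e → ω: c = M·v where v = (170, -282, -337):
  c_1 = (2)·(170) + (0)·(-282) + (1)·(-337) = 3
  c_2 = (11)·(170) + (-3)·(-282) + (8)·(-337) = 20
  c_3 = (-28)·(170) + (7)·(-282) + (-20)·(-337) = 6
Expand coordinatewise in base 3:
  c_1 = 3 = 0·3^0 + 1·3^1
  c_2 = 20 = 2·3^0 + 0·3^1 + 2·3^2
  c_3 = 6 = 0·3^0 + 2·3^1
p-restricted factor λ_0 = (0, 2, 0)
p-restricted factor λ_1 = (1, 0, 2)
p-restricted factor λ_2 = (0, 2, 0)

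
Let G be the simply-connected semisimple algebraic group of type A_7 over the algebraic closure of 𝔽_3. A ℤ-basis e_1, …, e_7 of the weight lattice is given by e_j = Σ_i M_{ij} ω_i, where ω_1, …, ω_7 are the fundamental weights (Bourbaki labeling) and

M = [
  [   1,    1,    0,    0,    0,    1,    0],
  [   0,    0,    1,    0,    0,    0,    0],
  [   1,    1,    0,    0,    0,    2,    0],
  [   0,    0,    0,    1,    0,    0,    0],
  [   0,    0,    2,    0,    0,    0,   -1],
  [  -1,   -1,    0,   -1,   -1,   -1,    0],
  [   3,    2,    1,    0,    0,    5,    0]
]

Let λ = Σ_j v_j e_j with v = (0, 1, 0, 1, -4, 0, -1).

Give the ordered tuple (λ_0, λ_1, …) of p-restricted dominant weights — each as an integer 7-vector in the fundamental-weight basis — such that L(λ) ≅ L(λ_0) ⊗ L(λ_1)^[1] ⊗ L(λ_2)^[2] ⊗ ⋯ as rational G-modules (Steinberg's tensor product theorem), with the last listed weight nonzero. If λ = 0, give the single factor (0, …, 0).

In the fundamental-weight basis, λ has coordinates c = M·v (v = (0, 1, 0, 1, -4, 0, -1)):
  c_1 = 1*0 + 1*1 + 0*0 + 0*1 + 0*-4 + 1*0 + 0*-1 = 1
  c_2 = 0*0 + 0*1 + 1*0 + 0*1 + 0*-4 + 0*0 + 0*-1 = 0
  c_3 = 1*0 + 1*1 + 0*0 + 0*1 + 0*-4 + 2*0 + 0*-1 = 1
  c_4 = 0*0 + 0*1 + 0*0 + 1*1 + 0*-4 + 0*0 + 0*-1 = 1
  c_5 = 0*0 + 0*1 + 2*0 + 0*1 + 0*-4 + 0*0 + -1*-1 = 1
  c_6 = -1*0 + -1*1 + 0*0 + -1*1 + -1*-4 + -1*0 + 0*-1 = 2
  c_7 = 3*0 + 2*1 + 1*0 + 0*1 + 0*-4 + 5*0 + 0*-1 = 2
Base-3 expansion of each c_i:
  c_1 = 1 = 1·3^0
  c_2 = 0
  c_3 = 1 = 1·3^0
  c_4 = 1 = 1·3^0
  c_5 = 1 = 1·3^0
  c_6 = 2 = 2·3^0
  c_7 = 2 = 2·3^0
p-restricted factor λ_0 = (1, 0, 1, 1, 1, 2, 2)

((1, 0, 1, 1, 1, 2, 2),)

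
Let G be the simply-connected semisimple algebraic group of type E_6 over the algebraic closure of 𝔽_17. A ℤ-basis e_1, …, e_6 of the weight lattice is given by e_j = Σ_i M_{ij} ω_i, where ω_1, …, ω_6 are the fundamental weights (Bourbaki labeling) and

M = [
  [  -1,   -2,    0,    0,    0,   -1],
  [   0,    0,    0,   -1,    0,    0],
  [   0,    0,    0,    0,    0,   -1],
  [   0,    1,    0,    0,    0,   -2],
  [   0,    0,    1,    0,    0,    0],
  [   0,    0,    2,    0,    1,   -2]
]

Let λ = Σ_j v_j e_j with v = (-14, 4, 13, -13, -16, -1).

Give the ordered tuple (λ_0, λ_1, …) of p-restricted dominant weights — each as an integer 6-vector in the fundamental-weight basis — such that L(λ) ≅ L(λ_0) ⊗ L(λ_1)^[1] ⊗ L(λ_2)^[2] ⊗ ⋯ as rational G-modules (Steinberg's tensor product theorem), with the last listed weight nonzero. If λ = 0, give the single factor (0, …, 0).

((7, 13, 1, 6, 13, 12),)

Converting to the ω-basis (c_i = row i of M dotted with v = (-14, 4, 13, -13, -16, -1)):
  c_1 = (-1)·(-14) + (-2)·(4) + 0·13 + (0)·(-13) + (0)·(-16) + (-1)·(-1) = 7
  c_2 = (0)·(-14) + 0·4 + 0·13 + (-1)·(-13) + (0)·(-16) + (0)·(-1) = 13
  c_3 = (0)·(-14) + 0·4 + 0·13 + (0)·(-13) + (0)·(-16) + (-1)·(-1) = 1
  c_4 = (0)·(-14) + 1·4 + 0·13 + (0)·(-13) + (0)·(-16) + (-2)·(-1) = 6
  c_5 = (0)·(-14) + 0·4 + 1·13 + (0)·(-13) + (0)·(-16) + (0)·(-1) = 13
  c_6 = (0)·(-14) + 0·4 + 2·13 + (0)·(-13) + (1)·(-16) + (-2)·(-1) = 12
Writing each c_i in base p = 17:
  c_1 = 7 = 7·17^0
  c_2 = 13 = 13·17^0
  c_3 = 1 = 1·17^0
  c_4 = 6 = 6·17^0
  c_5 = 13 = 13·17^0
  c_6 = 12 = 12·17^0
p-restricted factor λ_0 = (7, 13, 1, 6, 13, 12)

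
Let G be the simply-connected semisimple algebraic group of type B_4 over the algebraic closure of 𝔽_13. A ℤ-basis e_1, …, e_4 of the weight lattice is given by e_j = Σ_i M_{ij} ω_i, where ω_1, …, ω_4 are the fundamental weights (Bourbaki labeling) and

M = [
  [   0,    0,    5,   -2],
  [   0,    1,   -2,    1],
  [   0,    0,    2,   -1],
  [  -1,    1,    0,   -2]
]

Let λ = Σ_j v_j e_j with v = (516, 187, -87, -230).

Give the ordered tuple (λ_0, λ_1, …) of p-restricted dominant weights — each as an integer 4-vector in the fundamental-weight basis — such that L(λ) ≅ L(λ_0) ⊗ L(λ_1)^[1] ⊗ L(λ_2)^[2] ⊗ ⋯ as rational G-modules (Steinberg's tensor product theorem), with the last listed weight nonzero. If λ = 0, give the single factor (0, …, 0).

((12, 1, 4, 1), (1, 10, 4, 10))

Converting to the ω-basis (c_i = row i of M dotted with v = (516, 187, -87, -230)):
  c_1 = 0*516 + 0*187 + 5*-87 + -2*-230 = 25
  c_2 = 0*516 + 1*187 + -2*-87 + 1*-230 = 131
  c_3 = 0*516 + 0*187 + 2*-87 + -1*-230 = 56
  c_4 = -1*516 + 1*187 + 0*-87 + -2*-230 = 131
Base-13 expansion of each c_i:
  c_1 = 25 = 12·13^0 + 1·13^1
  c_2 = 131 = 1·13^0 + 10·13^1
  c_3 = 56 = 4·13^0 + 4·13^1
  c_4 = 131 = 1·13^0 + 10·13^1
Factor λ_0 = (12, 1, 4, 1)
Factor λ_1 = (1, 10, 4, 10)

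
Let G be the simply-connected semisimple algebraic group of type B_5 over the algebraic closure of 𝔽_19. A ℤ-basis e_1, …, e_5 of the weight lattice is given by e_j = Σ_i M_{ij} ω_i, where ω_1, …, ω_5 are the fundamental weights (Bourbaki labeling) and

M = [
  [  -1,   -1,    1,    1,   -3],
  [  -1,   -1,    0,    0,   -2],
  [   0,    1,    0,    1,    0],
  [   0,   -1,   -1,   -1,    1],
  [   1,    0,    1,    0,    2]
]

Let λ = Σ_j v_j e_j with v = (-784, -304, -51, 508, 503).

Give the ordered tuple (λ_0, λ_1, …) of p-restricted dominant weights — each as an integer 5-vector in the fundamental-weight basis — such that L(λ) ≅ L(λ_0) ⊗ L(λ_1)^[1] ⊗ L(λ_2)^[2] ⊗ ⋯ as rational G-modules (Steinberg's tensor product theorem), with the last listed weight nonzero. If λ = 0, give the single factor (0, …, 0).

In the fundamental-weight basis, λ has coordinates c = M·v (v = (-784, -304, -51, 508, 503)):
  c_1 = (-1)·(-784) + (-1)·(-304) + (1)·(-51) + (1)·(508) + (-3)·(503) = 36
  c_2 = (-1)·(-784) + (-1)·(-304) + (0)·(-51) + (0)·(508) + (-2)·(503) = 82
  c_3 = (0)·(-784) + (1)·(-304) + (0)·(-51) + (1)·(508) + (0)·(503) = 204
  c_4 = (0)·(-784) + (-1)·(-304) + (-1)·(-51) + (-1)·(508) + (1)·(503) = 350
  c_5 = (1)·(-784) + (0)·(-304) + (1)·(-51) + (0)·(508) + (2)·(503) = 171
Base-19 expansion of each c_i:
  c_1 = 36 = 17·19^0 + 1·19^1
  c_2 = 82 = 6·19^0 + 4·19^1
  c_3 = 204 = 14·19^0 + 10·19^1
  c_4 = 350 = 8·19^0 + 18·19^1
  c_5 = 171 = 0·19^0 + 9·19^1
Factor λ_0 = (17, 6, 14, 8, 0)
Factor λ_1 = (1, 4, 10, 18, 9)

((17, 6, 14, 8, 0), (1, 4, 10, 18, 9))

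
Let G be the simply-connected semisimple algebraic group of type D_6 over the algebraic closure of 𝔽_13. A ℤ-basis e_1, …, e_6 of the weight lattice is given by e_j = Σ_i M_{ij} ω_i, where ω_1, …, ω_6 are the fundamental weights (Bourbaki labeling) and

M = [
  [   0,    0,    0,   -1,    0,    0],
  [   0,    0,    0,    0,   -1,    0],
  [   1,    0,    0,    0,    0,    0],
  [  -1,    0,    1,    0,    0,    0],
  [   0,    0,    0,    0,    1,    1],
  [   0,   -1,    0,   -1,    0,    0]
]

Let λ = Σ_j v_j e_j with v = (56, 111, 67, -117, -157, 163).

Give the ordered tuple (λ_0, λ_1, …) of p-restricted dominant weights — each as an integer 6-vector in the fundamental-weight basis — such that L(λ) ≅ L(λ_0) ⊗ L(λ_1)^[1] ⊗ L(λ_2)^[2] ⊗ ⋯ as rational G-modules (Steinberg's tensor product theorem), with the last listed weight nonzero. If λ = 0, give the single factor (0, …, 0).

Change of basis e → ω: c = M·v where v = (56, 111, 67, -117, -157, 163):
  c_1 = (0)·(56) + (0)·(111) + (0)·(67) + (-1)·(-117) + (0)·(-157) + (0)·(163) = 117
  c_2 = (0)·(56) + (0)·(111) + (0)·(67) + (0)·(-117) + (-1)·(-157) + (0)·(163) = 157
  c_3 = (1)·(56) + (0)·(111) + (0)·(67) + (0)·(-117) + (0)·(-157) + (0)·(163) = 56
  c_4 = (-1)·(56) + (0)·(111) + (1)·(67) + (0)·(-117) + (0)·(-157) + (0)·(163) = 11
  c_5 = (0)·(56) + (0)·(111) + (0)·(67) + (0)·(-117) + (1)·(-157) + (1)·(163) = 6
  c_6 = (0)·(56) + (-1)·(111) + (0)·(67) + (-1)·(-117) + (0)·(-157) + (0)·(163) = 6
Base-13 expansion of each c_i:
  c_1 = 117 = 0·13^0 + 9·13^1
  c_2 = 157 = 1·13^0 + 12·13^1
  c_3 = 56 = 4·13^0 + 4·13^1
  c_4 = 11 = 11·13^0
  c_5 = 6 = 6·13^0
  c_6 = 6 = 6·13^0
p-restricted factor λ_0 = (0, 1, 4, 11, 6, 6)
p-restricted factor λ_1 = (9, 12, 4, 0, 0, 0)

((0, 1, 4, 11, 6, 6), (9, 12, 4, 0, 0, 0))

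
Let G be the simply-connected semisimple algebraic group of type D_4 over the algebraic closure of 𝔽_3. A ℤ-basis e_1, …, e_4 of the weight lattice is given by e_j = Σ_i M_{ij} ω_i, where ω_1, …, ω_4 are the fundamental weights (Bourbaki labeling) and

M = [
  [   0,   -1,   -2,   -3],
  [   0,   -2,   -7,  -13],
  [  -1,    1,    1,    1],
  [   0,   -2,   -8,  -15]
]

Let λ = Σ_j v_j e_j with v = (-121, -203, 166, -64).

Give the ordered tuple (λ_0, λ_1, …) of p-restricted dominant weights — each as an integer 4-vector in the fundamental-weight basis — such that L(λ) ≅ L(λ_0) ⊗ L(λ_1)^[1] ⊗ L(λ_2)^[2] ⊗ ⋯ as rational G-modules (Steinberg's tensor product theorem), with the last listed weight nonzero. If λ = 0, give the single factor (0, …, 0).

In the fundamental-weight basis, λ has coordinates c = M·v (v = (-121, -203, 166, -64)):
  c_1 = (0)·(-121) + (-1)·(-203) + (-2)·(166) + (-3)·(-64) = 63
  c_2 = (0)·(-121) + (-2)·(-203) + (-7)·(166) + (-13)·(-64) = 76
  c_3 = (-1)·(-121) + (1)·(-203) + 1·166 + (1)·(-64) = 20
  c_4 = (0)·(-121) + (-2)·(-203) + (-8)·(166) + (-15)·(-64) = 38
Expand coordinatewise in base 3:
  c_1 = 63 = 0·3^0 + 0·3^1 + 1·3^2 + 2·3^3
  c_2 = 76 = 1·3^0 + 1·3^1 + 2·3^2 + 2·3^3
  c_3 = 20 = 2·3^0 + 0·3^1 + 2·3^2
  c_4 = 38 = 2·3^0 + 0·3^1 + 1·3^2 + 1·3^3
λ_0 = (0, 1, 2, 2)
λ_1 = (0, 1, 0, 0)
λ_2 = (1, 2, 2, 1)
λ_3 = (2, 2, 0, 1)

((0, 1, 2, 2), (0, 1, 0, 0), (1, 2, 2, 1), (2, 2, 0, 1))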